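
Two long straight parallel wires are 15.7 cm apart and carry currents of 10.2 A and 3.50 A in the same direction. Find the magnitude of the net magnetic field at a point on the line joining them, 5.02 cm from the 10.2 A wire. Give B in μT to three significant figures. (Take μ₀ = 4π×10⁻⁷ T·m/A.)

Each long wire gives B = μ₀I/(2πd). Distances are d₁ = 0.0502 m and d₂ = 0.1068 m.
B₁ = 4.06×10⁻⁵ T, B₂ = 6.55×10⁻⁶ T.
Between parallel currents the two contributions point in opposite directions, so they subtract. B = |B₁ − B₂| = |4.06×10⁻⁵ − 6.55×10⁻⁶| = 3.41×10⁻⁵ T.

B ≈ 34.1 μT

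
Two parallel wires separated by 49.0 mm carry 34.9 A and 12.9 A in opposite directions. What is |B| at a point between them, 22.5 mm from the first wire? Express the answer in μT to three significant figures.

B ≈ 408 μT

Each long wire gives B = μ₀I/(2πd). Distances are d₁ = 0.0225 m and d₂ = 0.0265 m.
B₁ = 3.10×10⁻⁴ T, B₂ = 9.74×10⁻⁵ T.
Between antiparallel currents both contributions point the same way, so they add. B = B₁ + B₂ = 3.10×10⁻⁴ + 9.74×10⁻⁵ = 4.08×10⁻⁴ T.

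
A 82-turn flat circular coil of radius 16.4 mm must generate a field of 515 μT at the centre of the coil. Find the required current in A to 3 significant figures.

I ≈ 0.164 A

For an N-turn coil, B = Nμ₀I/(2R) with R = 0.0164 m, so I = 2RB/(Nμ₀) = 2 × 0.0164 × 5.15×10⁻⁴ / (82 × 4π×10⁻⁷) = 0.164 A.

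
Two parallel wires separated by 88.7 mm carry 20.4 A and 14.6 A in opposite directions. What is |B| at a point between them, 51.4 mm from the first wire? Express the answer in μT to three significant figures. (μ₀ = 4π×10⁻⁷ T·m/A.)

B ≈ 158 μT

Each long wire gives B = μ₀I/(2πd). Distances are d₁ = 0.0514 m and d₂ = 0.0373 m.
B₁ = 7.94×10⁻⁵ T, B₂ = 7.83×10⁻⁵ T.
Between antiparallel currents both contributions point the same way, so they add. B = B₁ + B₂ = 7.94×10⁻⁵ + 7.83×10⁻⁵ = 1.58×10⁻⁴ T.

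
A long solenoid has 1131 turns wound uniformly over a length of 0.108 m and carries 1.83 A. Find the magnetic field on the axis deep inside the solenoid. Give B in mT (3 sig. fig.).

Inside a long solenoid, B = μ₀nI with n = 1.047×10⁴ turns/m.
B = 4π×10⁻⁷ × 1.047×10⁴ × 1.83 = 2.41×10⁻² T.

B ≈ 24.1 mT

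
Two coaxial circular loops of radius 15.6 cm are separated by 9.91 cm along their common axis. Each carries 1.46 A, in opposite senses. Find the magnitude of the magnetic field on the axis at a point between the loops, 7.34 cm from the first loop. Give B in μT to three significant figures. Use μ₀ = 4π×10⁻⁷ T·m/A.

B ≈ 1.29 μT

Each loop contributes B = μ₀IR²/[2(R²+z²)^(3/2)] on the axis, with z measured from that loop.
Loop 1 (z = 0.0734 m): B₁ = 4.36×10⁻⁶ T. Loop 2 (z = 0.0257 m): B₂ = 5.65×10⁻⁶ T.
The fields oppose: B = |B₁ − B₂| = 1.29×10⁻⁶ T.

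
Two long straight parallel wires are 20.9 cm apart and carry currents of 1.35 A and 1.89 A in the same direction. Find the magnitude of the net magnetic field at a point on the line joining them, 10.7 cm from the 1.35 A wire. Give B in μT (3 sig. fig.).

Each long wire gives B = μ₀I/(2πd). Distances are d₁ = 0.107 m and d₂ = 0.102 m.
B₁ = 2.52×10⁻⁶ T, B₂ = 3.71×10⁻⁶ T.
Between parallel currents the two contributions point in opposite directions, so they subtract. B = |B₁ − B₂| = |2.52×10⁻⁶ − 3.71×10⁻⁶| = 1.18×10⁻⁶ T.

B ≈ 1.18 μT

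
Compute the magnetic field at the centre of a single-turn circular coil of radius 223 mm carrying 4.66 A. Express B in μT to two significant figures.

B ≈ 13 μT

At the centre of a circular loop the Biot–Savart law gives B = μ₀I/(2R).
B = (4π×10⁻⁷ × 4.66) / (2 × 0.223) = 1.31×10⁻⁵ T.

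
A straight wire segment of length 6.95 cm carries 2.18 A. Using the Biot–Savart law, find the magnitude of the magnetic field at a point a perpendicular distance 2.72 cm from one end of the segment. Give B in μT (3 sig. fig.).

B ≈ 7.46 μT

For a finite straight segment, B = (μ₀I/4πd)(sinθ₁ + sinθ₂), where θ₁, θ₂ are the angles from the perpendicular to each end.
The perpendicular foot is at one end, so the two end-offsets along the wire are 0 and L = 0.0695 m.
sinθ₁ = 0/√(0²+0.0272²) = 0.0000; sinθ₂ = 0.0695/√(0.0695²+0.0272²) = 0.9312.
B = (4π×10⁻⁷ × 2.18) / (4π × 0.0272) × (0.0000 + 0.9312) = 7.46×10⁻⁶ T.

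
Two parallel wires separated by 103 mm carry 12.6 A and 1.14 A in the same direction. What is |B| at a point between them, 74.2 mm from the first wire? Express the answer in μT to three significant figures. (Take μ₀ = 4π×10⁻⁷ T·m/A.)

Each long wire gives B = μ₀I/(2πd). Distances are d₁ = 0.0742 m and d₂ = 0.0288 m.
B₁ = 3.40×10⁻⁵ T, B₂ = 7.92×10⁻⁶ T.
Between parallel currents the two contributions point in opposite directions, so they subtract. B = |B₁ − B₂| = |3.40×10⁻⁵ − 7.92×10⁻⁶| = 2.60×10⁻⁵ T.

B ≈ 26.0 μT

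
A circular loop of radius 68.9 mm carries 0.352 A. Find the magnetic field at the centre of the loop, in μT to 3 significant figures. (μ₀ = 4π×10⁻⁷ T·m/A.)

At the centre of a circular loop the Biot–Savart law gives B = μ₀I/(2R).
B = (4π×10⁻⁷ × 0.352) / (2 × 0.0689) = 3.21×10⁻⁶ T.

B ≈ 3.21 μT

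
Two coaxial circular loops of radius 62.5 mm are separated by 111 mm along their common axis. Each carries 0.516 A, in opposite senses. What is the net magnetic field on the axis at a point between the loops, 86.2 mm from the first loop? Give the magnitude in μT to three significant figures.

B ≈ 3.12 μT

Each loop contributes B = μ₀IR²/[2(R²+z²)^(3/2)] on the axis, with z measured from that loop.
Loop 1 (z = 0.0862 m): B₁ = 1.05×10⁻⁶ T. Loop 2 (z = 0.0248 m): B₂ = 4.17×10⁻⁶ T.
The fields oppose: B = |B₁ − B₂| = 3.12×10⁻⁶ T.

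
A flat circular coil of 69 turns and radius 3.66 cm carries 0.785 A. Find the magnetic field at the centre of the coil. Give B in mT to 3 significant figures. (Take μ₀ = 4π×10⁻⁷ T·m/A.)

B ≈ 0.930 mT

For an N-turn flat coil, B = Nμ₀I/(2R) with R = 0.0366 m.
B = 69 × 1.35×10⁻⁵ T = 9.30×10⁻⁴ T.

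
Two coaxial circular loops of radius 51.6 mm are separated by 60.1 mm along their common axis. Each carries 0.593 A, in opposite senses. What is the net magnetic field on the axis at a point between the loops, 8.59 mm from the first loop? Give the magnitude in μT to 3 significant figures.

Each loop contributes B = μ₀IR²/[2(R²+z²)^(3/2)] on the axis, with z measured from that loop.
Loop 1 (z = 0.00859 m): B₁ = 6.93×10⁻⁶ T. Loop 2 (z = 0.05151 m): B₂ = 2.56×10⁻⁶ T.
The fields oppose: B = |B₁ − B₂| = 4.37×10⁻⁶ T.

B ≈ 4.37 μT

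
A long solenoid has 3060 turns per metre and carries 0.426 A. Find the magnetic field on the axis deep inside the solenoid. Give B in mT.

B ≈ 1.64 mT

Inside a long solenoid, B = μ₀nI with n = 3060 turns/m.
B = 4π×10⁻⁷ × 3060 × 0.426 = 1.64×10⁻³ T.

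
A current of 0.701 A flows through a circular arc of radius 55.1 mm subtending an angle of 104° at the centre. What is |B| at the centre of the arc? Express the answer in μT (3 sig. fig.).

B ≈ 2.31 μT

The Biot–Savart field of a circular arc at its centre is B = μ₀Iφ/(4πR), with φ = 1.815 rad.
B = (4π×10⁻⁷ × 0.701 × 1.815) / (4π × 0.0551) = 2.31×10⁻⁶ T.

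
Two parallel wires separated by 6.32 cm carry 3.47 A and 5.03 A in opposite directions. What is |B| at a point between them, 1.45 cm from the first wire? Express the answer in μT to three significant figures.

B ≈ 68.5 μT

Each long wire gives B = μ₀I/(2πd). Distances are d₁ = 0.0145 m and d₂ = 0.0487 m.
B₁ = 4.79×10⁻⁵ T, B₂ = 2.07×10⁻⁵ T.
Between antiparallel currents both contributions point the same way, so they add. B = B₁ + B₂ = 4.79×10⁻⁵ + 2.07×10⁻⁵ = 6.85×10⁻⁵ T.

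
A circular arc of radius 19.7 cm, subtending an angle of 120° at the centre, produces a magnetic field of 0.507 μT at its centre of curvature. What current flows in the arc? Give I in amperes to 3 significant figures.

I ≈ 0.477 A

For a circular arc, B = μ₀Iφ/(4πR) with φ in radians; here φ = 2.094 rad.
So I = 4πRB/(μ₀φ) = 4π × 0.197 × 5.07×10⁻⁷ / (4π×10⁻⁷ × 2.094) = 0.477 A.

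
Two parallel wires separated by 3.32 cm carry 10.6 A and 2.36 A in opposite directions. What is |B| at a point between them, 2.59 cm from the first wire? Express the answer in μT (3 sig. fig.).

B ≈ 147 μT

Each long wire gives B = μ₀I/(2πd). Distances are d₁ = 0.0259 m and d₂ = 0.0073 m.
B₁ = 8.19×10⁻⁵ T, B₂ = 6.47×10⁻⁵ T.
Between antiparallel currents both contributions point the same way, so they add. B = B₁ + B₂ = 8.19×10⁻⁵ + 6.47×10⁻⁵ = 1.47×10⁻⁴ T.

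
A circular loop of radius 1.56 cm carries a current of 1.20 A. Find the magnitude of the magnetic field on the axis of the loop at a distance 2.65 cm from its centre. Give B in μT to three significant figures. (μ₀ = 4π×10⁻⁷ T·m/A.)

B ≈ 6.31 μT

On the axis of a circular loop, B = μ₀IR² / [2(R²+z²)^(3/2)].
R² + z² = (0.0156)² + (0.0265)² = 0.0009456 m², and (R²+z²)^(3/2) = 2.91×10⁻⁵ m³.
B = (4π×10⁻⁷ × 1.20 × 0.0002434) / (2 × 2.91×10⁻⁵) = 6.31×10⁻⁶ T.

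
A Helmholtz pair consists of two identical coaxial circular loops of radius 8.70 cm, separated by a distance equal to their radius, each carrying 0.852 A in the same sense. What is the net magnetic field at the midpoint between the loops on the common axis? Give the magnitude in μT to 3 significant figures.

B ≈ 8.81 μT

Each loop contributes B = μ₀IR²/[2(R²+z²)^(3/2)] on the axis, with z measured from that loop.
Loop 1 (z = 0.0435 m): B₁ = 4.40×10⁻⁶ T. Loop 2 (z = 0.0435 m): B₂ = 4.40×10⁻⁶ T.
The fields add: B = B₁ + B₂ = 8.81×10⁻⁶ T.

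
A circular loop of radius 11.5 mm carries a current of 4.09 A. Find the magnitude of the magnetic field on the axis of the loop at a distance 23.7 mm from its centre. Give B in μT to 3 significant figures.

On the axis of a circular loop, B = μ₀IR² / [2(R²+z²)^(3/2)].
R² + z² = (0.0115)² + (0.0237)² = 0.0006939 m², and (R²+z²)^(3/2) = 1.83×10⁻⁵ m³.
B = (4π×10⁻⁷ × 4.09 × 0.0001322) / (2 × 1.83×10⁻⁵) = 1.86×10⁻⁵ T.

B ≈ 18.6 μT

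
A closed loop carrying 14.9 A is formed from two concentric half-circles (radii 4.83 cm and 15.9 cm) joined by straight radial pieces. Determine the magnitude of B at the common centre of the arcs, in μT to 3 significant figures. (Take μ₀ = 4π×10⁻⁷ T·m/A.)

B ≈ 67.5 μT

The radial connectors point toward the centre, so dl × r̂ = 0 and they contribute nothing.
Each semicircle gives μ₀I/(4R): inner arc 9.69×10⁻⁵ T, outer arc 2.94×10⁻⁵ T.
The two arcs carry current in opposite angular senses, so their fields oppose: B = |9.69×10⁻⁵ − 2.94×10⁻⁵| = 6.75×10⁻⁵ T.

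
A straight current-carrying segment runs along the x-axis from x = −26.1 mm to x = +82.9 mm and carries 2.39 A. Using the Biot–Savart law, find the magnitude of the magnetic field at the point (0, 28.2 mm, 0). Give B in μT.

B ≈ 13.8 μT

For a finite straight segment, B = (μ₀I/4πd)(sinθ₁ + sinθ₂), where θ₁, θ₂ are the angles from the perpendicular to each end.
The perpendicular distance is d = 0.0282 m; the end-offsets along the wire are a = 0.0261 m and b = 0.0829 m.
sinθ₁ = 0.0261/√(0.0261²+0.0282²) = 0.6793; sinθ₂ = 0.0829/√(0.0829²+0.0282²) = 0.9467.
B = (4π×10⁻⁷ × 2.39) / (4π × 0.0282) × (0.6793 + 0.9467) = 1.38×10⁻⁵ T.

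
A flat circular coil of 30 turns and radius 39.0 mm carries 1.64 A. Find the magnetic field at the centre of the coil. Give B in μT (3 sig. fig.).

B ≈ 793 μT

For an N-turn flat coil, B = Nμ₀I/(2R) with R = 0.039 m.
B = 30 × 2.64×10⁻⁵ T = 7.93×10⁻⁴ T.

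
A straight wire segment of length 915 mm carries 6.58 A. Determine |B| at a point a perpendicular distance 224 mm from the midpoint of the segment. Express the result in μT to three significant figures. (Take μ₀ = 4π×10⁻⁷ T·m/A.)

B ≈ 5.28 μT

For a finite straight segment, B = (μ₀I/4πd)(sinθ₁ + sinθ₂), where θ₁, θ₂ are the angles from the perpendicular to each end.
The perpendicular from the point meets the wire at its midpoint, so each end is L/2 = 0.4575 m away along the wire.
sinθ₁ = 0.4575/√(0.4575²+0.224²) = 0.8981; sinθ₂ = 0.4575/√(0.4575²+0.224²) = 0.8981.
B = (4π×10⁻⁷ × 6.58) / (4π × 0.224) × (0.8981 + 0.8981) = 5.28×10⁻⁶ T.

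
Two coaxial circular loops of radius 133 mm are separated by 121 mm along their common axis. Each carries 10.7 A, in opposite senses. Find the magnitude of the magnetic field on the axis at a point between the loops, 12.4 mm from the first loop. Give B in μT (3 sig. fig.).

B ≈ 26.4 μT

Each loop contributes B = μ₀IR²/[2(R²+z²)^(3/2)] on the axis, with z measured from that loop.
Loop 1 (z = 0.0124 m): B₁ = 4.99×10⁻⁵ T. Loop 2 (z = 0.1086 m): B₂ = 2.35×10⁻⁵ T.
The fields oppose: B = |B₁ − B₂| = 2.64×10⁻⁵ T.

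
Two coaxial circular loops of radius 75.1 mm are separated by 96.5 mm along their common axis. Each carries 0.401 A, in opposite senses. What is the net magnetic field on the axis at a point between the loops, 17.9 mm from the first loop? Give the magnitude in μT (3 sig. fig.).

Each loop contributes B = μ₀IR²/[2(R²+z²)^(3/2)] on the axis, with z measured from that loop.
Loop 1 (z = 0.0179 m): B₁ = 3.09×10⁻⁶ T. Loop 2 (z = 0.0786 m): B₂ = 1.11×10⁻⁶ T.
The fields oppose: B = |B₁ − B₂| = 1.98×10⁻⁶ T.

B ≈ 1.98 μT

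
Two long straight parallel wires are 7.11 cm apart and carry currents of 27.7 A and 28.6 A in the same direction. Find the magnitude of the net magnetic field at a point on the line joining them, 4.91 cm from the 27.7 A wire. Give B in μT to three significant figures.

Each long wire gives B = μ₀I/(2πd). Distances are d₁ = 0.0491 m and d₂ = 0.022 m.
B₁ = 1.13×10⁻⁴ T, B₂ = 2.60×10⁻⁴ T.
Between parallel currents the two contributions point in opposite directions, so they subtract. B = |B₁ − B₂| = |1.13×10⁻⁴ − 2.60×10⁻⁴| = 1.47×10⁻⁴ T.

B ≈ 147 μT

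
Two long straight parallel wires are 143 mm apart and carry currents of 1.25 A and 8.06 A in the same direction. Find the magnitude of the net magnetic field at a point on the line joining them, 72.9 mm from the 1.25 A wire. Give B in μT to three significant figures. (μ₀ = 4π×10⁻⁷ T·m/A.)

Each long wire gives B = μ₀I/(2πd). Distances are d₁ = 0.0729 m and d₂ = 0.0701 m.
B₁ = 3.43×10⁻⁶ T, B₂ = 2.30×10⁻⁵ T.
Between parallel currents the two contributions point in opposite directions, so they subtract. B = |B₁ − B₂| = |3.43×10⁻⁶ − 2.30×10⁻⁵| = 1.96×10⁻⁵ T.

B ≈ 19.6 μT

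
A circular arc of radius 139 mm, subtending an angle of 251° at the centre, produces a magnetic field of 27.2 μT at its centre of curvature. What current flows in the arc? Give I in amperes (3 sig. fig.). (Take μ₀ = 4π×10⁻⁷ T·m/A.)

For a circular arc, B = μ₀Iφ/(4πR) with φ in radians; here φ = 4.381 rad.
So I = 4πRB/(μ₀φ) = 4π × 0.139 × 2.72×10⁻⁵ / (4π×10⁻⁷ × 4.381) = 8.63 A.

I ≈ 8.63 A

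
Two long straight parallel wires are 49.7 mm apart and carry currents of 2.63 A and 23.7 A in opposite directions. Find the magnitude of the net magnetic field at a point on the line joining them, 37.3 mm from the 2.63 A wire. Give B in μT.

B ≈ 396 μT

Each long wire gives B = μ₀I/(2πd). Distances are d₁ = 0.0373 m and d₂ = 0.0124 m.
B₁ = 1.41×10⁻⁵ T, B₂ = 3.82×10⁻⁴ T.
Between antiparallel currents both contributions point the same way, so they add. B = B₁ + B₂ = 1.41×10⁻⁵ + 3.82×10⁻⁴ = 3.96×10⁻⁴ T.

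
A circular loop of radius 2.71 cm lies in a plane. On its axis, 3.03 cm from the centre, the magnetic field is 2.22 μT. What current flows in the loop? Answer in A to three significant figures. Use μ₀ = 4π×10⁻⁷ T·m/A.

On the axis of a loop, B = μ₀IR²/[2(R²+z²)^(3/2)], so I = 2B(R²+z²)^(3/2)/(μ₀R²).
R² + z² = 0.0007344 + 0.0009181 = 0.001652 m²; raised to 3/2 gives 6.72×10⁻⁵ m³.
I = 2 × 2.22×10⁻⁶ × 6.72×10⁻⁵ / (1.26×10⁻⁶ × 0.0007344) = 0.323 A.

I ≈ 0.323 A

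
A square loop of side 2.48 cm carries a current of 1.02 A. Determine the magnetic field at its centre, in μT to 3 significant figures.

B ≈ 46.5 μT

Each side is a finite straight segment at perpendicular distance d = a/(2 tan(π/4)) = 0.0124 m from the centre, with end-angles ±π/4.
One side contributes B₁ = (μ₀I/4πd)·2 sin(π/4) = 1.16×10⁻⁵ T.
All 4 sides add in the same direction: B = 4 × 1.16×10⁻⁵ = 4.65×10⁻⁵ T.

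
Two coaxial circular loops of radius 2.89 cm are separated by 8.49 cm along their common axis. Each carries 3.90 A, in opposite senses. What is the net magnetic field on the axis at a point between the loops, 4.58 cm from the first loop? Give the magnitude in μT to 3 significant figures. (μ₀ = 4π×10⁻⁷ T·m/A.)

B ≈ 4.92 μT

Each loop contributes B = μ₀IR²/[2(R²+z²)^(3/2)] on the axis, with z measured from that loop.
Loop 1 (z = 0.0458 m): B₁ = 1.29×10⁻⁵ T. Loop 2 (z = 0.0391 m): B₂ = 1.78×10⁻⁵ T.
The fields oppose: B = |B₁ − B₂| = 4.92×10⁻⁶ T.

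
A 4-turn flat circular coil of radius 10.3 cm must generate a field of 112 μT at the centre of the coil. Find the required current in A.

I ≈ 4.59 A

For an N-turn coil, B = Nμ₀I/(2R) with R = 0.103 m, so I = 2RB/(Nμ₀) = 2 × 0.103 × 1.12×10⁻⁴ / (4 × 4π×10⁻⁷) = 4.59 A.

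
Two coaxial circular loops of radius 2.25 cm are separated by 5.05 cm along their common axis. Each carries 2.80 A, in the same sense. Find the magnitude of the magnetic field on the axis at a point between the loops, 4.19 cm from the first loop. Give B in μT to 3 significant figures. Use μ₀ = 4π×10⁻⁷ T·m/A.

Each loop contributes B = μ₀IR²/[2(R²+z²)^(3/2)] on the axis, with z measured from that loop.
Loop 1 (z = 0.0419 m): B₁ = 8.28×10⁻⁶ T. Loop 2 (z = 0.0086 m): B₂ = 6.37×10⁻⁵ T.
The fields add: B = B₁ + B₂ = 7.20×10⁻⁵ T.

B ≈ 72.0 μT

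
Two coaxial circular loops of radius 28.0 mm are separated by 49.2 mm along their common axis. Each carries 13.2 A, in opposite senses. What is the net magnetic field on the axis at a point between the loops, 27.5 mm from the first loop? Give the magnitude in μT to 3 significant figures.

B ≈ 38.7 μT

Each loop contributes B = μ₀IR²/[2(R²+z²)^(3/2)] on the axis, with z measured from that loop.
Loop 1 (z = 0.0275 m): B₁ = 1.08×10⁻⁴ T. Loop 2 (z = 0.0217 m): B₂ = 1.46×10⁻⁴ T.
The fields oppose: B = |B₁ − B₂| = 3.87×10⁻⁵ T.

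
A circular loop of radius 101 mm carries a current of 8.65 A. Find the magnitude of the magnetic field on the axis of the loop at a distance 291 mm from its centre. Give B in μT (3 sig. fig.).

B ≈ 1.90 μT

On the axis of a circular loop, B = μ₀IR² / [2(R²+z²)^(3/2)].
R² + z² = (0.101)² + (0.291)² = 0.09488 m², and (R²+z²)^(3/2) = 2.92×10⁻² m³.
B = (4π×10⁻⁷ × 8.65 × 0.0102) / (2 × 2.92×10⁻²) = 1.90×10⁻⁶ T.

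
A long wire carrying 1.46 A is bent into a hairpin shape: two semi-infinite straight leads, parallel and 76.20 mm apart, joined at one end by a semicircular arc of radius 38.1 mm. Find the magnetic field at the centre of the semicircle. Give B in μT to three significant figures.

B ≈ 19.7 μT

The semicircular arc contributes B_arc = μ₀I·π/(4πR) = μ₀I/(4R) = 1.20×10⁻⁵ T.
Each semi-infinite lead is at perpendicular distance R = 0.0381 m from the centre, with the perpendicular foot at its near end, so it contributes μ₀I/(4πR); both point the same way, together 7.66×10⁻⁶ T.
Arc and leads all point the same direction: B = 1.20×10⁻⁵ + 7.66×10⁻⁶ = 1.97×10⁻⁵ T.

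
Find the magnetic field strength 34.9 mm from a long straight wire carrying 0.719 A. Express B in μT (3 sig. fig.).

For an infinitely long straight wire, B = μ₀I/(2πd).
B = (4π×10⁻⁷ × 0.719) / (2π × 0.0349) = 4.12×10⁻⁶ T.

B ≈ 4.12 μT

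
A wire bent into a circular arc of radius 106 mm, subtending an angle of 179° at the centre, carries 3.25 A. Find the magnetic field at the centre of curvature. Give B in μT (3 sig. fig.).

The Biot–Savart field of a circular arc at its centre is B = μ₀Iφ/(4πR), with φ = 3.124 rad.
B = (4π×10⁻⁷ × 3.25 × 3.124) / (4π × 0.106) = 9.58×10⁻⁶ T.

B ≈ 9.58 μT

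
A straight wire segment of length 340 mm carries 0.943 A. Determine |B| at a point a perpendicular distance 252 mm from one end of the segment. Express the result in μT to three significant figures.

For a finite straight segment, B = (μ₀I/4πd)(sinθ₁ + sinθ₂), where θ₁, θ₂ are the angles from the perpendicular to each end.
The perpendicular foot is at one end, so the two end-offsets along the wire are 0 and L = 0.34 m.
sinθ₁ = 0/√(0²+0.252²) = 0.0000; sinθ₂ = 0.34/√(0.34²+0.252²) = 0.8034.
B = (4π×10⁻⁷ × 0.943) / (4π × 0.252) × (0.0000 + 0.8034) = 3.01×10⁻⁷ T.

B ≈ 0.301 μT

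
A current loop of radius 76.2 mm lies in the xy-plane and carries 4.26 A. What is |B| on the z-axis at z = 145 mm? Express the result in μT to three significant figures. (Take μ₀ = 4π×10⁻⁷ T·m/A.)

B ≈ 3.54 μT

On the axis of a circular loop, B = μ₀IR² / [2(R²+z²)^(3/2)].
R² + z² = (0.0762)² + (0.145)² = 0.02683 m², and (R²+z²)^(3/2) = 4.40×10⁻³ m³.
B = (4π×10⁻⁷ × 4.26 × 0.005806) / (2 × 4.40×10⁻³) = 3.54×10⁻⁶ T.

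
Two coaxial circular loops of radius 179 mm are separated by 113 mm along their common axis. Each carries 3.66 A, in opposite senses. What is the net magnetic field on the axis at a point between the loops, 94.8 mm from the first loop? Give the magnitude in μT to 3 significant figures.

Each loop contributes B = μ₀IR²/[2(R²+z²)^(3/2)] on the axis, with z measured from that loop.
Loop 1 (z = 0.0948 m): B₁ = 8.87×10⁻⁶ T. Loop 2 (z = 0.0182 m): B₂ = 1.27×10⁻⁵ T.
The fields oppose: B = |B₁ − B₂| = 3.78×10⁻⁶ T.

B ≈ 3.78 μT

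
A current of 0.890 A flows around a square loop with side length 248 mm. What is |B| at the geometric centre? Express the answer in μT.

Each side is a finite straight segment at perpendicular distance d = a/(2 tan(π/4)) = 0.124 m from the centre, with end-angles ±π/4.
One side contributes B₁ = (μ₀I/4πd)·2 sin(π/4) = 1.02×10⁻⁶ T.
All 4 sides add in the same direction: B = 4 × 1.02×10⁻⁶ = 4.06×10⁻⁶ T.

B ≈ 4.06 μT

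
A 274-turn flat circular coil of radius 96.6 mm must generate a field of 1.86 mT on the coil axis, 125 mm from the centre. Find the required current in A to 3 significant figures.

For an N-turn coil, B = Nμ₀IR²/[2(R²+z²)^(3/2)] with R = 0.0966 m, z = 0.125 m, so I = 2B(R²+z²)^(3/2)/(Nμ₀R²) = 2 × 1.86×10⁻³ × 3.94×10⁻³ / (274 × 4π×10⁻⁷ × 0.009332) = 4.56 A.

I ≈ 4.56 A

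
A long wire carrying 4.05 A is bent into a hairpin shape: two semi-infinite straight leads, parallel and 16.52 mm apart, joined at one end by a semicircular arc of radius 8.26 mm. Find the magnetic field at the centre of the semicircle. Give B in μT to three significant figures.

B ≈ 252 μT

The semicircular arc contributes B_arc = μ₀I·π/(4πR) = μ₀I/(4R) = 1.54×10⁻⁴ T.
Each semi-infinite lead is at perpendicular distance R = 0.00826 m from the centre, with the perpendicular foot at its near end, so it contributes μ₀I/(4πR); both point the same way, together 9.81×10⁻⁵ T.
Arc and leads all point the same direction: B = 1.54×10⁻⁴ + 9.81×10⁻⁵ = 2.52×10⁻⁴ T.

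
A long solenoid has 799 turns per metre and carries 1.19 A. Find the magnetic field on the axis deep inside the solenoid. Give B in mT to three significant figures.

B ≈ 1.19 mT

Inside a long solenoid, B = μ₀nI with n = 799 turns/m.
B = 4π×10⁻⁷ × 799 × 1.19 = 1.19×10⁻³ T.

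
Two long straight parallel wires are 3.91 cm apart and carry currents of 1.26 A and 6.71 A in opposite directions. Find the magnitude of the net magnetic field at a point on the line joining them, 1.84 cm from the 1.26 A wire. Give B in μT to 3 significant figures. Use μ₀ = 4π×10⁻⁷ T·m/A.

Each long wire gives B = μ₀I/(2πd). Distances are d₁ = 0.0184 m and d₂ = 0.0207 m.
B₁ = 1.37×10⁻⁵ T, B₂ = 6.48×10⁻⁵ T.
Between antiparallel currents both contributions point the same way, so they add. B = B₁ + B₂ = 1.37×10⁻⁵ + 6.48×10⁻⁵ = 7.85×10⁻⁵ T.

B ≈ 78.5 μT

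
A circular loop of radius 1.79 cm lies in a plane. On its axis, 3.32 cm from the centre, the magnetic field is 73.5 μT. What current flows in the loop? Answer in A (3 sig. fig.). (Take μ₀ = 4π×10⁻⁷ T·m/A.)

On the axis of a loop, B = μ₀IR²/[2(R²+z²)^(3/2)], so I = 2B(R²+z²)^(3/2)/(μ₀R²).
R² + z² = 0.0003204 + 0.001102 = 0.001423 m²; raised to 3/2 gives 5.37×10⁻⁵ m³.
I = 2 × 7.35×10⁻⁵ × 5.37×10⁻⁵ / (1.26×10⁻⁶ × 0.0003204) = 19.6 A.

I ≈ 19.6 A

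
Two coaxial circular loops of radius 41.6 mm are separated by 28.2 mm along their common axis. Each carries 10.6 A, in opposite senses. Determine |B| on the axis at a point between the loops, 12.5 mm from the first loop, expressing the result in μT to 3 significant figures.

B ≈ 9.52 μT

Each loop contributes B = μ₀IR²/[2(R²+z²)^(3/2)] on the axis, with z measured from that loop.
Loop 1 (z = 0.0125 m): B₁ = 1.41×10⁻⁴ T. Loop 2 (z = 0.0157 m): B₂ = 1.31×10⁻⁴ T.
The fields oppose: B = |B₁ − B₂| = 9.52×10⁻⁶ T.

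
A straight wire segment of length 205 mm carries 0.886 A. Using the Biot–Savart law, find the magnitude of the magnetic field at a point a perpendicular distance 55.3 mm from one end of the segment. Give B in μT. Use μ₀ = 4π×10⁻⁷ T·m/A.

B ≈ 1.55 μT

For a finite straight segment, B = (μ₀I/4πd)(sinθ₁ + sinθ₂), where θ₁, θ₂ are the angles from the perpendicular to each end.
The perpendicular foot is at one end, so the two end-offsets along the wire are 0 and L = 0.205 m.
sinθ₁ = 0/√(0²+0.0553²) = 0.0000; sinθ₂ = 0.205/√(0.205²+0.0553²) = 0.9655.
B = (4π×10⁻⁷ × 0.886) / (4π × 0.0553) × (0.0000 + 0.9655) = 1.55×10⁻⁶ T.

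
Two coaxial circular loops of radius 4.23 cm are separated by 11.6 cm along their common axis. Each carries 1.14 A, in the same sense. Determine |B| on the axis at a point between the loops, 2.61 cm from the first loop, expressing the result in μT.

B ≈ 11.7 μT

Each loop contributes B = μ₀IR²/[2(R²+z²)^(3/2)] on the axis, with z measured from that loop.
Loop 1 (z = 0.0261 m): B₁ = 1.04×10⁻⁵ T. Loop 2 (z = 0.0899 m): B₂ = 1.31×10⁻⁶ T.
The fields add: B = B₁ + B₂ = 1.17×10⁻⁵ T.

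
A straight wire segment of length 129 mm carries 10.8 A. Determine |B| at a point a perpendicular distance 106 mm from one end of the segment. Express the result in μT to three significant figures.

For a finite straight segment, B = (μ₀I/4πd)(sinθ₁ + sinθ₂), where θ₁, θ₂ are the angles from the perpendicular to each end.
The perpendicular foot is at one end, so the two end-offsets along the wire are 0 and L = 0.129 m.
sinθ₁ = 0/√(0²+0.106²) = 0.0000; sinθ₂ = 0.129/√(0.129²+0.106²) = 0.7726.
B = (4π×10⁻⁷ × 10.8) / (4π × 0.106) × (0.0000 + 0.7726) = 7.87×10⁻⁶ T.

B ≈ 7.87 μT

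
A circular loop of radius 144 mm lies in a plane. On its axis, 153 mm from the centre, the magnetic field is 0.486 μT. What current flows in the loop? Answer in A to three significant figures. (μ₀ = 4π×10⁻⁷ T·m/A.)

I ≈ 0.346 A

On the axis of a loop, B = μ₀IR²/[2(R²+z²)^(3/2)], so I = 2B(R²+z²)^(3/2)/(μ₀R²).
R² + z² = 0.02074 + 0.02341 = 0.04415 m²; raised to 3/2 gives 9.28×10⁻³ m³.
I = 2 × 4.86×10⁻⁷ × 9.28×10⁻³ / (1.26×10⁻⁶ × 0.02074) = 0.346 A.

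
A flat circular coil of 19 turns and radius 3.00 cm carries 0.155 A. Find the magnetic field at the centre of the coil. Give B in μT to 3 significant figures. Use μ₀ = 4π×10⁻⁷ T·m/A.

B ≈ 61.7 μT

For an N-turn flat coil, B = Nμ₀I/(2R) with R = 0.03 m.
B = 19 × 3.25×10⁻⁶ T = 6.17×10⁻⁵ T.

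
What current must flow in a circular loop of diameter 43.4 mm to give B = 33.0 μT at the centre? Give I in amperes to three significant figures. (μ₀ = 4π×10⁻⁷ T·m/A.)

At the centre of a circular loop B = μ₀I/(2R), so I = 2RB/μ₀.
With R = 0.0217 m, I = 2 × 0.0217 × 3.30×10⁻⁵ / (4π×10⁻⁷) = 1.14 A.

I ≈ 1.14 A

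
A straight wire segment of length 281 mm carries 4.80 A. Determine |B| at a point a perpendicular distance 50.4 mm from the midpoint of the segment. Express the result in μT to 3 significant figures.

B ≈ 17.9 μT

For a finite straight segment, B = (μ₀I/4πd)(sinθ₁ + sinθ₂), where θ₁, θ₂ are the angles from the perpendicular to each end.
The perpendicular from the point meets the wire at its midpoint, so each end is L/2 = 0.1405 m away along the wire.
sinθ₁ = 0.1405/√(0.1405²+0.0504²) = 0.9413; sinθ₂ = 0.1405/√(0.1405²+0.0504²) = 0.9413.
B = (4π×10⁻⁷ × 4.80) / (4π × 0.0504) × (0.9413 + 0.9413) = 1.79×10⁻⁵ T.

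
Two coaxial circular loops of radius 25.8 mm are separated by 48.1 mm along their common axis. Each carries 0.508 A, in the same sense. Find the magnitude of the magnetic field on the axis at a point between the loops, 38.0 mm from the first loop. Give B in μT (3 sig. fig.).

B ≈ 12.2 μT

Each loop contributes B = μ₀IR²/[2(R²+z²)^(3/2)] on the axis, with z measured from that loop.
Loop 1 (z = 0.038 m): B₁ = 2.19×10⁻⁶ T. Loop 2 (z = 0.0101 m): B₂ = 9.99×10⁻⁶ T.
The fields add: B = B₁ + B₂ = 1.22×10⁻⁵ T.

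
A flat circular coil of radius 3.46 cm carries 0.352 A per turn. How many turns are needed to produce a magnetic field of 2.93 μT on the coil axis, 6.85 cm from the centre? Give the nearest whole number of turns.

N = 5

For an N-turn coil, B = Nμ₀IR²/[2(R²+z²)^(3/2)]. A single turn gives B₁ = 5.86×10⁻⁷ T with R = 0.0346 m, z = 0.0685 m.
N = B/B₁ = 2.93×10⁻⁶ / 5.86×10⁻⁷ = 5.00.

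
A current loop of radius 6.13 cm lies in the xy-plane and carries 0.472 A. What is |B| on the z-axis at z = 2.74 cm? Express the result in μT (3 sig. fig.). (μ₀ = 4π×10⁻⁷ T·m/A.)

On the axis of a circular loop, B = μ₀IR² / [2(R²+z²)^(3/2)].
R² + z² = (0.0613)² + (0.0274)² = 0.004508 m², and (R²+z²)^(3/2) = 3.03×10⁻⁴ m³.
B = (4π×10⁻⁷ × 0.472 × 0.003758) / (2 × 3.03×10⁻⁴) = 3.68×10⁻⁶ T.

B ≈ 3.68 μT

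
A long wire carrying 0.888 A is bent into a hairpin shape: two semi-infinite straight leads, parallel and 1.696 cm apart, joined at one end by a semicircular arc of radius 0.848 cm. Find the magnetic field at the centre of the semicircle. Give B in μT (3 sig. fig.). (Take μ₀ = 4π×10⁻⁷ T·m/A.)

The semicircular arc contributes B_arc = μ₀I·π/(4πR) = μ₀I/(4R) = 3.29×10⁻⁵ T.
Each semi-infinite lead is at perpendicular distance R = 0.00848 m from the centre, with the perpendicular foot at its near end, so it contributes μ₀I/(4πR); both point the same way, together 2.09×10⁻⁵ T.
Arc and leads all point the same direction: B = 3.29×10⁻⁵ + 2.09×10⁻⁵ = 5.38×10⁻⁵ T.

B ≈ 53.8 μT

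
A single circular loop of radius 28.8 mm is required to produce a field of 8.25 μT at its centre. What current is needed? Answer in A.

At the centre of a circular loop B = μ₀I/(2R), so I = 2RB/μ₀.
With R = 0.0288 m, I = 2 × 0.0288 × 8.25×10⁻⁶ / (4π×10⁻⁷) = 0.378 A.

I ≈ 0.378 A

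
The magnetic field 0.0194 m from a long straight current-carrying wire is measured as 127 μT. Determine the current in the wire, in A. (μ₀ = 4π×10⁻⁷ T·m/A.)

For a long straight wire B = μ₀I/(2πd), so I = 2πdB/μ₀.
I = 2π × 0.0194 × 1.27×10⁻⁴ / (4π×10⁻⁷) = 12.3 A.

I ≈ 12.3 A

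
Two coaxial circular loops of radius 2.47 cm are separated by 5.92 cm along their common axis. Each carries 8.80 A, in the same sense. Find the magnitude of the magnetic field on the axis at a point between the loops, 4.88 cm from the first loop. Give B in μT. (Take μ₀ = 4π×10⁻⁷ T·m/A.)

Each loop contributes B = μ₀IR²/[2(R²+z²)^(3/2)] on the axis, with z measured from that loop.
Loop 1 (z = 0.0488 m): B₁ = 2.06×10⁻⁵ T. Loop 2 (z = 0.0104 m): B₂ = 1.75×10⁻⁴ T.
The fields add: B = B₁ + B₂ = 1.96×10⁻⁴ T.

B ≈ 196 μT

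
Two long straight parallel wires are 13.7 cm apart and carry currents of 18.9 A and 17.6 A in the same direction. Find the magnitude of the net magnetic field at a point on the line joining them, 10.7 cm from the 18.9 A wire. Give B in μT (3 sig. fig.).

B ≈ 82.0 μT

Each long wire gives B = μ₀I/(2πd). Distances are d₁ = 0.107 m and d₂ = 0.03 m.
B₁ = 3.53×10⁻⁵ T, B₂ = 1.17×10⁻⁴ T.
Between parallel currents the two contributions point in opposite directions, so they subtract. B = |B₁ − B₂| = |3.53×10⁻⁵ − 1.17×10⁻⁴| = 8.20×10⁻⁵ T.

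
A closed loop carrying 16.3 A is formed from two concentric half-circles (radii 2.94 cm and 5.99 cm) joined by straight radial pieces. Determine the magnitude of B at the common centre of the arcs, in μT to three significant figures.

The radial connectors point toward the centre, so dl × r̂ = 0 and they contribute nothing.
Each semicircle gives μ₀I/(4R): inner arc 1.74×10⁻⁴ T, outer arc 8.55×10⁻⁵ T.
The two arcs carry current in opposite angular senses, so their fields oppose: B = |1.74×10⁻⁴ − 8.55×10⁻⁵| = 8.87×10⁻⁵ T.

B ≈ 88.7 μT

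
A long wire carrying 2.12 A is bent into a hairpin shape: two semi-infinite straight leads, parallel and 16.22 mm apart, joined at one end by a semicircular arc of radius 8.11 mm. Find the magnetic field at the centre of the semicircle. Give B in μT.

The semicircular arc contributes B_arc = μ₀I·π/(4πR) = μ₀I/(4R) = 8.21×10⁻⁵ T.
Each semi-infinite lead is at perpendicular distance R = 0.00811 m from the centre, with the perpendicular foot at its near end, so it contributes μ₀I/(4πR); both point the same way, together 5.23×10⁻⁵ T.
Arc and leads all point the same direction: B = 8.21×10⁻⁵ + 5.23×10⁻⁵ = 1.34×10⁻⁴ T.

B ≈ 134 μT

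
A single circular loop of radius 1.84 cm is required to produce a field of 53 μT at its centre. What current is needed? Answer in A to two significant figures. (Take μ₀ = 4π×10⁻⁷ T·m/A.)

At the centre of a circular loop B = μ₀I/(2R), so I = 2RB/μ₀.
With R = 0.0184 m, I = 2 × 0.0184 × 5.30×10⁻⁵ / (4π×10⁻⁷) = 1.55 A.

I ≈ 1.6 A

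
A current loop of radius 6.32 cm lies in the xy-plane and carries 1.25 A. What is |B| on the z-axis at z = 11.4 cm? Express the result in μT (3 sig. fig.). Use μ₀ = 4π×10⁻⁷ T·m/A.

On the axis of a circular loop, B = μ₀IR² / [2(R²+z²)^(3/2)].
R² + z² = (0.0632)² + (0.114)² = 0.01699 m², and (R²+z²)^(3/2) = 2.21×10⁻³ m³.
B = (4π×10⁻⁷ × 1.25 × 0.003994) / (2 × 2.21×10⁻³) = 1.42×10⁻⁶ T.

B ≈ 1.42 μT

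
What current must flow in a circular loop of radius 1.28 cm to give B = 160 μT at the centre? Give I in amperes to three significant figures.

I ≈ 3.26 A

At the centre of a circular loop B = μ₀I/(2R), so I = 2RB/μ₀.
With R = 0.0128 m, I = 2 × 0.0128 × 1.60×10⁻⁴ / (4π×10⁻⁷) = 3.26 A.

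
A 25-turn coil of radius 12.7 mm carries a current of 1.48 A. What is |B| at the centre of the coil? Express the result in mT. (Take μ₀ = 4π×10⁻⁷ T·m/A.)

B ≈ 1.83 mT

For an N-turn flat coil, B = Nμ₀I/(2R) with R = 0.0127 m.
B = 25 × 7.32×10⁻⁵ T = 1.83×10⁻³ T.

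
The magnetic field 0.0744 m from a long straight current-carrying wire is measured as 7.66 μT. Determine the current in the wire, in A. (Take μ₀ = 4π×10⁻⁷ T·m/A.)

For a long straight wire B = μ₀I/(2πd), so I = 2πdB/μ₀.
I = 2π × 0.0744 × 7.66×10⁻⁶ / (4π×10⁻⁷) = 2.85 A.

I ≈ 2.85 A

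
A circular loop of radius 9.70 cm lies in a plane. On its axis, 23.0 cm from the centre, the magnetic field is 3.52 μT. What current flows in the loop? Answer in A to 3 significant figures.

I ≈ 9.26 A

On the axis of a loop, B = μ₀IR²/[2(R²+z²)^(3/2)], so I = 2B(R²+z²)^(3/2)/(μ₀R²).
R² + z² = 0.009409 + 0.0529 = 0.06231 m²; raised to 3/2 gives 1.56×10⁻² m³.
I = 2 × 3.52×10⁻⁶ × 1.56×10⁻² / (1.26×10⁻⁶ × 0.009409) = 9.26 A.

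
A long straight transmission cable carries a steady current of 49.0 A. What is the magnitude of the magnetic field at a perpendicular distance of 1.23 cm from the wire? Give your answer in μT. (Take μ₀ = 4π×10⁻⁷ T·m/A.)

B ≈ 797 μT

For an infinitely long straight wire, B = μ₀I/(2πd).
B = (4π×10⁻⁷ × 49.0) / (2π × 0.0123) = 7.97×10⁻⁴ T.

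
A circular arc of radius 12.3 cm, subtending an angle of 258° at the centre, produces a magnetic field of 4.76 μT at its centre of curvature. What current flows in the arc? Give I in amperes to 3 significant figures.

For a circular arc, B = μ₀Iφ/(4πR) with φ in radians; here φ = 4.503 rad.
So I = 4πRB/(μ₀φ) = 4π × 0.123 × 4.76×10⁻⁶ / (4π×10⁻⁷ × 4.503) = 1.30 A.

I ≈ 1.30 A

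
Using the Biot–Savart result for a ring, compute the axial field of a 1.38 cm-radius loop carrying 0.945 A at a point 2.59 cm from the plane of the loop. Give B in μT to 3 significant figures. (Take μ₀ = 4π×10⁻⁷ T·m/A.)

On the axis of a circular loop, B = μ₀IR² / [2(R²+z²)^(3/2)].
R² + z² = (0.0138)² + (0.0259)² = 0.0008613 m², and (R²+z²)^(3/2) = 2.53×10⁻⁵ m³.
B = (4π×10⁻⁷ × 0.945 × 0.0001904) / (2 × 2.53×10⁻⁵) = 4.47×10⁻⁶ T.

B ≈ 4.47 μT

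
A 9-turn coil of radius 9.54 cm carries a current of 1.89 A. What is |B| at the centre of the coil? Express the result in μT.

For an N-turn flat coil, B = Nμ₀I/(2R) with R = 0.0954 m.
B = 9 × 1.24×10⁻⁵ T = 1.12×10⁻⁴ T.

B ≈ 112 μT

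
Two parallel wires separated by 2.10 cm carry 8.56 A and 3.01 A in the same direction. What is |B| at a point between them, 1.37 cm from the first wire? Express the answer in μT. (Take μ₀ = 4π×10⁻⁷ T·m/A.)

Each long wire gives B = μ₀I/(2πd). Distances are d₁ = 0.0137 m and d₂ = 0.0073 m.
B₁ = 1.25×10⁻⁴ T, B₂ = 8.25×10⁻⁵ T.
Between parallel currents the two contributions point in opposite directions, so they subtract. B = |B₁ − B₂| = |1.25×10⁻⁴ − 8.25×10⁻⁵| = 4.25×10⁻⁵ T.

B ≈ 42.5 μT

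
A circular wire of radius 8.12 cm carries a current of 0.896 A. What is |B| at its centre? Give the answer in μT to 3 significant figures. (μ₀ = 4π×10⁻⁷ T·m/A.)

At the centre of a circular loop the Biot–Savart law gives B = μ₀I/(2R).
B = (4π×10⁻⁷ × 0.896) / (2 × 0.0812) = 6.93×10⁻⁶ T.

B ≈ 6.93 μT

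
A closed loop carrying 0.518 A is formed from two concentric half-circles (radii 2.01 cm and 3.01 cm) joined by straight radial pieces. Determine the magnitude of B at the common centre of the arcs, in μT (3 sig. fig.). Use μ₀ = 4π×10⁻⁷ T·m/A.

The radial connectors point toward the centre, so dl × r̂ = 0 and they contribute nothing.
Each semicircle gives μ₀I/(4R): inner arc 8.10×10⁻⁶ T, outer arc 5.41×10⁻⁶ T.
The two arcs carry current in opposite angular senses, so their fields oppose: B = |8.10×10⁻⁶ − 5.41×10⁻⁶| = 2.69×10⁻⁶ T.

B ≈ 2.69 μT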